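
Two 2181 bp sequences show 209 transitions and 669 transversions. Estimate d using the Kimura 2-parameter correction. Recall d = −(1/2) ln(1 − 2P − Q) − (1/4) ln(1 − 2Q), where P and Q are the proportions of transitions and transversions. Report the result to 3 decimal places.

0.583

P = 209/2181 ≈ 0.095828 and Q = 669/2181 ≈ 0.30674.
Under the Kimura two-parameter model, d = −½ ln(1 − 2P − Q) − ¼ ln(1 − 2Q).
1 − 2P − Q = 0.501604, giving −½ ln(0.501604) = 0.344972.
1 − 2Q = 0.38652, giving −¼ ln(0.38652) = 0.237643.
d = 0.344972 + 0.237643 = 0.582615.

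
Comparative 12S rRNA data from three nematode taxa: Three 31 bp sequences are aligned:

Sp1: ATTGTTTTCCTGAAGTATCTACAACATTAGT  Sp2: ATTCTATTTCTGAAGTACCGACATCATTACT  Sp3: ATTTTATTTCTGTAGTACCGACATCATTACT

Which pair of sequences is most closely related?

Sp1–Sp2: 7/31 differ, p = 0.226, d = 0.269.
Sp1–Sp3: 8/31 differ, p = 0.258, d = 0.316.
Sp2–Sp3: 2/31 differ, p = 0.065, d = 0.067.
The smallest distance is between Sp2 and Sp3.

Sp2 and Sp3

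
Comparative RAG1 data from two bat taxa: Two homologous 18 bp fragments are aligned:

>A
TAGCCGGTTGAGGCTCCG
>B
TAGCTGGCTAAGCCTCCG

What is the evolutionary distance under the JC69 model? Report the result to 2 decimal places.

0.26

The sequences differ at 4 of 18 sites (5, 8, 10, 13), so p = 4/18 ≈ 0.222222.
d = −(3/4) ln(1 − 4p/3) = −0.75 ln(1 − 0.296296) = −0.75 ln(0.703704)
  = −0.75 × (-0.351397) = 0.263548 substitutions/site.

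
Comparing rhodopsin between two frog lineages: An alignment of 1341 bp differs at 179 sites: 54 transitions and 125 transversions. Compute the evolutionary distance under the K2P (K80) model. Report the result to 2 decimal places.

0.15

P = 54/1341 ≈ 0.040268 and Q = 125/1341 ≈ 0.093214.
Under the Kimura two-parameter model, d = −½ ln(1 − 2P − Q) − ¼ ln(1 − 2Q).
1 − 2P − Q = 0.82625, giving −½ ln(0.82625) = 0.095429.
1 − 2Q = 0.813572, giving −¼ ln(0.813572) = 0.051580.
d = 0.095429 + 0.051580 = 0.147009.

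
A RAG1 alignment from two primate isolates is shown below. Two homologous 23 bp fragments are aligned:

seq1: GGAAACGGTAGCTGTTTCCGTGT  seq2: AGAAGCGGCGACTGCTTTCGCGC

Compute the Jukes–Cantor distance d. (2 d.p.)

The sequences differ at 9 of 23 sites (1, 5, 9, 10, 11, 15, 18, 21, 23), so p = 9/23 ≈ 0.391304.
d = −(3/4) ln(1 − 4p/3) = −0.75 ln(1 − 0.521739) = −0.75 ln(0.478261)
  = −0.75 × (-0.737599) = 0.553199 substitutions/site.

0.55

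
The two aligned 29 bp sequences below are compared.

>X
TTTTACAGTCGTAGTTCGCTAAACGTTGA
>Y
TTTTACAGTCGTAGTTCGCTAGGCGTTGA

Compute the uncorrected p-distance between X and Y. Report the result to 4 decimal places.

0.0690

The sequences differ at 2 of 29 positions (sites 22, 23).
p = 2/29 = 0.068965… ≈ 0.0690 (to 4 d.p.).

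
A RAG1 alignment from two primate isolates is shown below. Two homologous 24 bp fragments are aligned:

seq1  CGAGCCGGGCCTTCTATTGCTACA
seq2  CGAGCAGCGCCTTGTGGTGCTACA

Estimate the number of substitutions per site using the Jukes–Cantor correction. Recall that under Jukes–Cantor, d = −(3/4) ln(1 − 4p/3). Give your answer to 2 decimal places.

The sequences differ at 5 of 24 sites (6, 8, 14, 16, 17), so p = 5/24 ≈ 0.208333.
d = −(3/4) ln(1 − 4p/3) = −0.75 ln(1 − 0.277777) = −0.75 ln(0.722223)
  = −0.75 × (-0.325421) = 0.244066 substitutions/site.

0.24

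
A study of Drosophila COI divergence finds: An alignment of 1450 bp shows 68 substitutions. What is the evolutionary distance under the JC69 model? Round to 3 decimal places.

p = 68/1450 ≈ 0.046897.
d = −(3/4) ln(1 − 4p/3) = −0.75 ln(1 − 0.062529) = −0.75 ln(0.937471)
  = −0.75 × (-0.064569) = 0.048427 substitutions/site.

0.048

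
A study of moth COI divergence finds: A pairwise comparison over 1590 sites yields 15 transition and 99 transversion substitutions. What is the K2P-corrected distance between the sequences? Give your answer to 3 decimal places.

P = 15/1590 ≈ 0.009434 and Q = 99/1590 ≈ 0.062264.
Under the Kimura two-parameter model, d = −½ ln(1 − 2P − Q) − ¼ ln(1 − 2Q).
1 − 2P − Q = 0.918868, giving −½ ln(0.918868) = 0.042306.
1 − 2Q = 0.875472, giving −¼ ln(0.875472) = 0.033248.
d = 0.042306 + 0.033248 = 0.075554.

0.076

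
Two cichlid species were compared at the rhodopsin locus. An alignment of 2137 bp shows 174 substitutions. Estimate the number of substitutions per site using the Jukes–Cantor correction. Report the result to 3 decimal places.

0.086

p = 174/2137 ≈ 0.081423.
d = −(3/4) ln(1 − 4p/3) = −0.75 ln(1 − 0.108564) = −0.75 ln(0.891436)
  = −0.75 × (-0.114922) = 0.086192 substitutions/site.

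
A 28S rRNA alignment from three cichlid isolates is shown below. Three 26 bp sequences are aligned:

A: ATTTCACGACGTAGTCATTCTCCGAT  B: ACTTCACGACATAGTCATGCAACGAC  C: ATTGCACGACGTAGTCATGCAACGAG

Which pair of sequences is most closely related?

B and C

A–B: 6/26 differ, p = 0.231, d = 0.276.
A–C: 5/26 differ, p = 0.192, d = 0.222.
B–C: 4/26 differ, p = 0.154, d = 0.172.
The smallest distance is between B and C.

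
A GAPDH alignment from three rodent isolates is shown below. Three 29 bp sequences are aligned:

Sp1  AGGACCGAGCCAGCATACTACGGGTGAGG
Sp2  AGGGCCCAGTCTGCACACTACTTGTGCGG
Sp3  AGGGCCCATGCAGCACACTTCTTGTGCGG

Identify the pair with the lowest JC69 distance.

Sp2 and Sp3

Sp1–Sp2: 8/29 differ, p = 0.276, d = 0.344.
Sp1–Sp3: 9/29 differ, p = 0.310, d = 0.401.
Sp2–Sp3: 4/29 differ, p = 0.138, d = 0.152.
The smallest distance is between Sp2 and Sp3.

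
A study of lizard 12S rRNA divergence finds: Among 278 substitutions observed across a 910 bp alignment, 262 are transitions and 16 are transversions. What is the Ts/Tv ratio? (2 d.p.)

R = 262/16 = 16.375 ≈ 16.38 (to 2 d.p.).

16.38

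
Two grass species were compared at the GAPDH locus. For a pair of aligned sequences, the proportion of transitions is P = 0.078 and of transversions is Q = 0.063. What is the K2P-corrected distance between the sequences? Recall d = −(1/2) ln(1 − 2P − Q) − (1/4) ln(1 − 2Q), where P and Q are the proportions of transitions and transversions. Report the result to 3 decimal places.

0.157

Under the Kimura two-parameter model, d = −½ ln(1 − 2P − Q) − ¼ ln(1 − 2Q).
1 − 2P − Q = 0.781, giving −½ ln(0.781) = 0.123590.
1 − 2Q = 0.874, giving −¼ ln(0.874) = 0.033669.
d = 0.123590 + 0.033669 = 0.157259.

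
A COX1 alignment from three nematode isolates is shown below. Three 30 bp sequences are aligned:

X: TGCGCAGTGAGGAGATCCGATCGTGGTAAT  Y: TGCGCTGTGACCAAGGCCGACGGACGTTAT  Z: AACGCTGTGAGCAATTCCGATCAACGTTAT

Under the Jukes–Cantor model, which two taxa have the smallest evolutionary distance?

Y and Z

X–Y: 11/30 differ, p = 0.367, d = 0.503.
X–Z: 10/30 differ, p = 0.333, d = 0.441.
Y–Z: 8/30 differ, p = 0.267, d = 0.330.
The smallest distance is between Y and Z.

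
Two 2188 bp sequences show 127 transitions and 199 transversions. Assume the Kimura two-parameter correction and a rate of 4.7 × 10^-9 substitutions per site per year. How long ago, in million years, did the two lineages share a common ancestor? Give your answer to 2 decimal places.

17.68

P = 127/2188 ≈ 0.058044 and Q = 199/2188 ≈ 0.090951.
Under the Kimura two-parameter model, d = −½ ln(1 − 2P − Q) − ¼ ln(1 − 2Q).
1 − 2P − Q = 0.792961, giving −½ ln(0.792961) = 0.115991.
1 − 2Q = 0.818098, giving −¼ ln(0.818098) = 0.050193.
d = 0.115991 + 0.050193 = 0.166184.
Under a molecular clock d = 2μt, so t = d/(2μ) = 0.166184 / (2 × 4.7 × 10^-9) = 17.68 million years.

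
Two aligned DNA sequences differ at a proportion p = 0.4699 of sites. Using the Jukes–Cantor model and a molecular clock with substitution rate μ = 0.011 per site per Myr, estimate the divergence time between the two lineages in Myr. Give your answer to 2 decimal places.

d = −(3/4) ln(1 − 4p/3) = −0.75 ln(1 − 0.626533) = −0.75 ln(0.373467)
  = −0.75 × (-0.984926) = 0.738695 substitutions/site.
Under a molecular clock d = 2μt, so t = d/(2μ) = 0.738695 / (2 × 0.011) = 33.58 Myr.

33.58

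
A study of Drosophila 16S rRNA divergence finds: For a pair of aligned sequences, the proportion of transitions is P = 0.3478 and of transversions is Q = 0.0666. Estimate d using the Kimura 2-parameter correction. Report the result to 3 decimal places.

Under the Kimura two-parameter model, d = −½ ln(1 − 2P − Q) − ¼ ln(1 − 2Q).
1 − 2P − Q = 0.2378, giving −½ ln(0.2378) = 0.718163.
1 − 2Q = 0.8668, giving −¼ ln(0.8668) = 0.035737.
d = 0.718163 + 0.035737 = 0.753900.

0.754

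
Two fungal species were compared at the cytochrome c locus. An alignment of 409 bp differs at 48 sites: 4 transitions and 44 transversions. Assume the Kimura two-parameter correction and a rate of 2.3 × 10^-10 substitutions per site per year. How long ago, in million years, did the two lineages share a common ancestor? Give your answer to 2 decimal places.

P = 4/409 ≈ 0.00978 and Q = 44/409 ≈ 0.107579.
Under the Kimura two-parameter model, d = −½ ln(1 − 2P − Q) − ¼ ln(1 − 2Q).
1 − 2P − Q = 0.872861, giving −½ ln(0.872861) = 0.067989.
1 − 2Q = 0.784842, giving −¼ ln(0.784842) = 0.060568.
d = 0.067989 + 0.060568 = 0.128557.
Under a molecular clock d = 2μt, so t = d/(2μ) = 0.128557 / (2 × 2.3 × 10^-10) = 279.47 million years.

279.47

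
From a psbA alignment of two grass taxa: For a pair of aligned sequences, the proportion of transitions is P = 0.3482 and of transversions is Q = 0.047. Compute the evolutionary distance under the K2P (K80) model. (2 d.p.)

Under the Kimura two-parameter model, d = −½ ln(1 − 2P − Q) − ¼ ln(1 − 2Q).
1 − 2P − Q = 0.2566, giving −½ ln(0.2566) = 0.680118.
1 − 2Q = 0.906, giving −¼ ln(0.906) = 0.024679.
d = 0.680118 + 0.024679 = 0.704797.

0.70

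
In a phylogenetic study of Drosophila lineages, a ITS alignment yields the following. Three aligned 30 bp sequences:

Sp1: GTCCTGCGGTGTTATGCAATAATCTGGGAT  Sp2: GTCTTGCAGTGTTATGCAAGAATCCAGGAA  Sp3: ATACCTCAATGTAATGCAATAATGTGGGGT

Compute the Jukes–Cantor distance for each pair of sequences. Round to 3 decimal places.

Sp1–Sp2: 6/30 sites differ → p = 0.2, d = −0.75 ln(1 − 0.266667) = 0.232617 ≈ 0.233.
Sp1–Sp3: 9/30 sites differ → p = 0.3, d = −0.75 ln(1 − 0.4) = 0.383119 ≈ 0.383.
Sp2–Sp3: 13/30 sites differ → p ≈ 0.433333, d = −0.75 ln(1 − 0.577777) = 0.646666 ≈ 0.647.

d(Sp1,Sp2) = 0.233, d(Sp1,Sp3) = 0.383, d(Sp2,Sp3) = 0.647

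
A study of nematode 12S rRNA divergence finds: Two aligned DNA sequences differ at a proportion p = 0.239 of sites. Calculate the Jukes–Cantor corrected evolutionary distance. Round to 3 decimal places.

d = −(3/4) ln(1 − 4p/3) = −0.75 ln(1 − 0.318667) = −0.75 ln(0.681333)
  = −0.75 × (-0.383704) = 0.287778 substitutions/site.

0.288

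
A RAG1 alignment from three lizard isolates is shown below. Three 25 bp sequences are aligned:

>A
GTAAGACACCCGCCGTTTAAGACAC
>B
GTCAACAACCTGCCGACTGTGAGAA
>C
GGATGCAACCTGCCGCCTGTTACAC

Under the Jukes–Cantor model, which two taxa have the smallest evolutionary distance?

A–B: 11/25 differ, p = 0.440, d = 0.663.
A–C: 10/25 differ, p = 0.400, d = 0.572.
B–C: 8/25 differ, p = 0.320, d = 0.417.
The smallest distance is between B and C.

B and C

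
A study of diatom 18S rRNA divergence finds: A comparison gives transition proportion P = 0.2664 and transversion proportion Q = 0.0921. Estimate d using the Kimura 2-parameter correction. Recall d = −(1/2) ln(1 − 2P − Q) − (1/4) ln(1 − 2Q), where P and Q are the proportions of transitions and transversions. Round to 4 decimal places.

Under the Kimura two-parameter model, d = −½ ln(1 − 2P − Q) − ¼ ln(1 − 2Q).
1 − 2P − Q = 0.3751, giving −½ ln(0.3751) = 0.490281.
1 − 2Q = 0.8158, giving −¼ ln(0.8158) = 0.050897.
d = 0.490281 + 0.050897 = 0.541178.

0.5412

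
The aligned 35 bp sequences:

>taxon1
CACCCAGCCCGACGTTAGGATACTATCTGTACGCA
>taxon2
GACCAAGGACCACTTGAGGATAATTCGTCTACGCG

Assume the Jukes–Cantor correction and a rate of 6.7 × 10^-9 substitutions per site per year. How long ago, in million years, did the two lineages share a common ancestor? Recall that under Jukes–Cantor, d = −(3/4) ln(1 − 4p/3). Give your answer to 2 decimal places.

38.27

The sequences differ at 13 of 35 sites, so p = 13/35 ≈ 0.371429.
d = −(3/4) ln(1 − 4p/3) = −0.75 ln(1 − 0.495239) = −0.75 ln(0.504761)
  = −0.75 × (-0.683670) = 0.512753 substitutions/site.
Under a molecular clock d = 2μt, so t = d/(2μ) = 0.512753 / (2 × 6.7 × 10^-9) = 38.27 million years.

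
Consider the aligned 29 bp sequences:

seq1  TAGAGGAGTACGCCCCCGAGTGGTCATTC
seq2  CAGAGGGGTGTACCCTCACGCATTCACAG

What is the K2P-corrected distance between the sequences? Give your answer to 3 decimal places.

0.960

Of 29 sites, 10 differences are transitions and 4 are transversions, so P = 10/29 ≈ 0.344828 and Q = 4/29 ≈ 0.137931.
Under the Kimura two-parameter model, d = −½ ln(1 − 2P − Q) − ¼ ln(1 − 2Q).
1 − 2P − Q = 0.172413, giving −½ ln(0.172413) = 0.878931.
1 − 2Q = 0.724138, giving −¼ ln(0.724138) = 0.080693.
d = 0.878931 + 0.080693 = 0.959624.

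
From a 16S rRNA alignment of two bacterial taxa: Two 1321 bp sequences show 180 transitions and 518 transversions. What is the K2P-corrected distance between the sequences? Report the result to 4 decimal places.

P = 180/1321 ≈ 0.13626 and Q = 518/1321 ≈ 0.392127.
Under the Kimura two-parameter model, d = −½ ln(1 − 2P − Q) − ¼ ln(1 − 2Q).
1 − 2P − Q = 0.335353, giving −½ ln(0.335353) = 0.546286.
1 − 2Q = 0.215746, giving −¼ ln(0.215746) = 0.383413.
d = 0.546286 + 0.383413 = 0.929699.

0.9297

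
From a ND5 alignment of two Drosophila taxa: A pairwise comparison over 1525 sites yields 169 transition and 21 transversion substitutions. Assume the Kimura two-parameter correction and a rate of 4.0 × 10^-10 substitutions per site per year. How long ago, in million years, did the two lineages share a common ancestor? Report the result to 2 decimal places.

P = 169/1525 ≈ 0.11082 and Q = 21/1525 ≈ 0.01377.
Under the Kimura two-parameter model, d = −½ ln(1 − 2P − Q) − ¼ ln(1 − 2Q).
1 − 2P − Q = 0.76459, giving −½ ln(0.76459) = 0.134208.
1 − 2Q = 0.97246, giving −¼ ln(0.97246) = 0.006982.
d = 0.134208 + 0.006982 = 0.141190.
Under a molecular clock d = 2μt, so t = d/(2μ) = 0.141190 / (2 × 4.0 × 10^-10) = 176.49 million years.

176.49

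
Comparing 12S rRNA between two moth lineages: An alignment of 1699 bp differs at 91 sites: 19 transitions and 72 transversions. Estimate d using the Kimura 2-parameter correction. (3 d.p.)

P = 19/1699 ≈ 0.011183 and Q = 72/1699 ≈ 0.042378.
Under the Kimura two-parameter model, d = −½ ln(1 − 2P − Q) − ¼ ln(1 − 2Q).
1 − 2P − Q = 0.935256, giving −½ ln(0.935256) = 0.033467.
1 − 2Q = 0.915244, giving −¼ ln(0.915244) = 0.022141.
d = 0.033467 + 0.022141 = 0.055608.

0.056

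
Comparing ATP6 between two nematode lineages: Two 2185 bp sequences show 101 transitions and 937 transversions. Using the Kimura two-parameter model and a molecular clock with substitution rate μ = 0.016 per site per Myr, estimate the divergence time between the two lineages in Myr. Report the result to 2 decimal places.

26.74

P = 101/2185 ≈ 0.046224 and Q = 937/2185 ≈ 0.428833.
Under the Kimura two-parameter model, d = −½ ln(1 − 2P − Q) − ¼ ln(1 − 2Q).
1 − 2P − Q = 0.478719, giving −½ ln(0.478719) = 0.368321.
1 − 2Q = 0.142334, giving −¼ ln(0.142334) = 0.487395.
d = 0.368321 + 0.487395 = 0.855716.
Under a molecular clock d = 2μt, so t = d/(2μ) = 0.855716 / (2 × 0.016) = 26.74 Myr.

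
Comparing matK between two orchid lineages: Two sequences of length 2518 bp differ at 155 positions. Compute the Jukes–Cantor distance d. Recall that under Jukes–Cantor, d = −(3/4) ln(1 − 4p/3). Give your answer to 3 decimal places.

p = 155/2518 ≈ 0.061557.
d = −(3/4) ln(1 − 4p/3) = −0.75 ln(1 − 0.082076) = −0.75 ln(0.917924)
  = −0.75 × (-0.085641) = 0.064231 substitutions/site.

0.064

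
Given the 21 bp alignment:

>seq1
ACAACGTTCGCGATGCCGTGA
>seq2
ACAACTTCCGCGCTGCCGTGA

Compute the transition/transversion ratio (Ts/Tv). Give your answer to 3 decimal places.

Transitions are A↔G and C↔T; transversions are all other mismatches.
Transitions: 1. Transversions: 2.
R = 1/2 = 0.500.

0.500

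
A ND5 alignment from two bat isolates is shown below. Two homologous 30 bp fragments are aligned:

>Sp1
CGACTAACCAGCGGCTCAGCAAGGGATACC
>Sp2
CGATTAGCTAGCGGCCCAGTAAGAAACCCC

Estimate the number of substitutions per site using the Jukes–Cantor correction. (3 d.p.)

The sequences differ at 9 of 30 sites (4, 7, 9, 16, 20, 24, 25, 27, 28), so p = 9/30 = 0.3.
d = −(3/4) ln(1 − 4p/3) = −0.75 ln(1 − 0.4) = −0.75 ln(0.6)
  = −0.75 × (-0.510826) = 0.383120 substitutions/site.

0.383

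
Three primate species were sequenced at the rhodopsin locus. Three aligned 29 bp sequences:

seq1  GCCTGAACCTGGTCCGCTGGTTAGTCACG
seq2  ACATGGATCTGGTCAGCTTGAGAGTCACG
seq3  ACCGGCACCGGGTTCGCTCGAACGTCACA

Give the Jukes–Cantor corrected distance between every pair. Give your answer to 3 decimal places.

d(seq1,seq2) = 0.344, d(seq1,seq3) = 0.462, d(seq2,seq3) = 0.529

seq1–seq2: 8/29 sites differ → p ≈ 0.275862, d = −0.75 ln(1 − 0.367816) = 0.343931 ≈ 0.344.
seq1–seq3: 10/29 sites differ → p ≈ 0.344828, d = −0.75 ln(1 − 0.459771) = 0.461822 ≈ 0.462.
seq2–seq3: 11/29 sites differ → p ≈ 0.37931, d = −0.75 ln(1 − 0.505747) = 0.528531 ≈ 0.529.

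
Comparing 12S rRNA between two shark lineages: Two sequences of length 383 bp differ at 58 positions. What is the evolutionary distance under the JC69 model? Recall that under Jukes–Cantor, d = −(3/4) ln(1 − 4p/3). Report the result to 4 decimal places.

0.1692

p = 58/383 ≈ 0.151436.
d = −(3/4) ln(1 − 4p/3) = −0.75 ln(1 − 0.201915) = −0.75 ln(0.798085)
  = −0.75 × (-0.225540) = 0.169155 substitutions/site.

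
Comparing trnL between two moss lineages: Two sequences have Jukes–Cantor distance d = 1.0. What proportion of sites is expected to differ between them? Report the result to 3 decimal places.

p = (3/4)(1 − e^(−4d/3)) = 0.75 × (1 − e^(-1.333333)) = 0.75 × (1 − 0.263597) = 0.552302.

0.552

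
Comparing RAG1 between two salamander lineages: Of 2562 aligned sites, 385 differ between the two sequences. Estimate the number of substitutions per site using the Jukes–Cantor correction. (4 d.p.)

p = 385/2562 ≈ 0.150273.
d = −(3/4) ln(1 − 4p/3) = −0.75 ln(1 − 0.200364) = −0.75 ln(0.799636)
  = −0.75 × (-0.223599) = 0.167699 substitutions/site.

0.1677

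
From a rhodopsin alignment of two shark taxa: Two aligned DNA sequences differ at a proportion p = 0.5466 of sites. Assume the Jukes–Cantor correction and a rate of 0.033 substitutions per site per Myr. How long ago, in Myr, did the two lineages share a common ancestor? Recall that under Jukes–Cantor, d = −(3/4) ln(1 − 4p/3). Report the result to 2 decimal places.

14.83

d = −(3/4) ln(1 − 4p/3) = −0.75 ln(1 − 0.7288) = −0.75 ln(0.2712)
  = −0.75 × (-1.304899) = 0.978674 substitutions/site.
Under a molecular clock d = 2μt, so t = d/(2μ) = 0.978674 / (2 × 0.033) = 14.83 Myr.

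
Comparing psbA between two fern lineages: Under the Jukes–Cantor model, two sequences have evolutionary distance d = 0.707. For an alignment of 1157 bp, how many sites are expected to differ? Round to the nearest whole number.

530

Invert JC69: p = (3/4)(1 − e^(−4d/3)) = 0.75 × (1 − e^(-0.942667)) = 0.75 × (1 − 0.389587) = 0.457810.
Expected differing sites = pL ≈ 0.457810 × 1157 = 529.68617 ≈ 530.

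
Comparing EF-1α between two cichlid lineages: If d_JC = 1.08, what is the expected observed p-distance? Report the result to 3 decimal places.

0.572

p = (3/4)(1 − e^(−4d/3)) = 0.75 × (1 − e^(-1.44)) = 0.75 × (1 − 0.236928) = 0.572304.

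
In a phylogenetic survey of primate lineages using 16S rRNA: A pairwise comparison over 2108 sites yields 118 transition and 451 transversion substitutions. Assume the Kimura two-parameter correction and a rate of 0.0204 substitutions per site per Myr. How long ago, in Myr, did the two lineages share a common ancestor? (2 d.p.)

8.25

P = 118/2108 ≈ 0.055977 and Q = 451/2108 ≈ 0.213947.
Under the Kimura two-parameter model, d = −½ ln(1 − 2P − Q) − ¼ ln(1 − 2Q).
1 − 2P − Q = 0.674099, giving −½ ln(0.674099) = 0.197189.
1 − 2Q = 0.572106, giving −¼ ln(0.572106) = 0.139608.
d = 0.197189 + 0.139608 = 0.336797.
Under a molecular clock d = 2μt, so t = d/(2μ) = 0.336797 / (2 × 0.0204) = 8.25 Myr.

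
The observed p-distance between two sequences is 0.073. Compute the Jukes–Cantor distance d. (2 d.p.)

0.08

d = −(3/4) ln(1 − 4p/3) = −0.75 ln(1 − 0.097333) = −0.75 ln(0.902667)
  = −0.75 × (-0.102402) = 0.076802 substitutions/site.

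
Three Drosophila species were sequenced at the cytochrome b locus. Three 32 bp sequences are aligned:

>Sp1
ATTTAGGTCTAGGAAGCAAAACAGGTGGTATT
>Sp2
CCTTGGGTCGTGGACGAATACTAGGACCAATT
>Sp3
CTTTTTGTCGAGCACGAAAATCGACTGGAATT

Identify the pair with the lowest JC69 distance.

Sp1 and Sp3

Sp1–Sp2: 14/32 differ, p = 0.438, d = 0.657.
Sp1–Sp3: 12/32 differ, p = 0.375, d = 0.520.
Sp2–Sp3: 14/32 differ, p = 0.438, d = 0.657.
The smallest distance is between Sp1 and Sp3.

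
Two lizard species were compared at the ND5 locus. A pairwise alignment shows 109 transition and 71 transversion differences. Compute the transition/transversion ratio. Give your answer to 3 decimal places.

1.535

R = 109/71 = 1.535211… ≈ 1.535 (to 3 d.p.).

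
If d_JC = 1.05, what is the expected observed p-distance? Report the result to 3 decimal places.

0.565

p = (3/4)(1 − e^(−4d/3)) = 0.75 × (1 − e^(-1.4)) = 0.75 × (1 − 0.246597) = 0.565052.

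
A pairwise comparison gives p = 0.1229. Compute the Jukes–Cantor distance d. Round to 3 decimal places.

0.134

d = −(3/4) ln(1 − 4p/3) = −0.75 ln(1 − 0.163867) = −0.75 ln(0.836133)
  = −0.75 × (-0.178968) = 0.134226 substitutions/site.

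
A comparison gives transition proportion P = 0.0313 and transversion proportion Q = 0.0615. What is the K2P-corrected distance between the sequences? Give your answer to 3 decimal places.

0.099

Under the Kimura two-parameter model, d = −½ ln(1 − 2P − Q) − ¼ ln(1 − 2Q).
1 − 2P − Q = 0.8759, giving −½ ln(0.8759) = 0.066252.
1 − 2Q = 0.877, giving −¼ ln(0.877) = 0.032812.
d = 0.066252 + 0.032812 = 0.099064.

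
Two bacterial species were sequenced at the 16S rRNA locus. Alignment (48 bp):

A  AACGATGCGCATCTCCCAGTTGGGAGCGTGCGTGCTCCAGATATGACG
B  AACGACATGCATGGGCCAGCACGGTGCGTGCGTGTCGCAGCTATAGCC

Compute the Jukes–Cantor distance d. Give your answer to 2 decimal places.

The sequences differ at 17 of 48 sites, so p = 17/48 ≈ 0.354167.
d = −(3/4) ln(1 − 4p/3) = −0.75 ln(1 − 0.472223) = −0.75 ln(0.527777)
  = −0.75 × (-0.639081) = 0.479311 substitutions/site.

0.48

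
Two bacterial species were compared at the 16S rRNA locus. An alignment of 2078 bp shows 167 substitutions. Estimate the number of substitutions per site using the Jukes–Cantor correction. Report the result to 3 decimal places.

0.085

p = 167/2078 ≈ 0.080366.
d = −(3/4) ln(1 − 4p/3) = −0.75 ln(1 − 0.107155) = −0.75 ln(0.892845)
  = −0.75 × (-0.113342) = 0.085007 substitutions/site.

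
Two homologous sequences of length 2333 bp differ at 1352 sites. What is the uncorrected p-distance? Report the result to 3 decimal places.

p = 1352/2333 = 0.579511… ≈ 0.580 (to 3 d.p.).

0.580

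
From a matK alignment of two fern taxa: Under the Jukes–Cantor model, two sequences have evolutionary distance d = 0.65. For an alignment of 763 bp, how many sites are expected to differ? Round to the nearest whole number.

Invert JC69: p = (3/4)(1 − e^(−4d/3)) = 0.75 × (1 − e^(-0.866667)) = 0.75 × (1 − 0.420350) = 0.434738.
Expected differing sites = pL ≈ 0.434738 × 763 = 331.705094 ≈ 332.

332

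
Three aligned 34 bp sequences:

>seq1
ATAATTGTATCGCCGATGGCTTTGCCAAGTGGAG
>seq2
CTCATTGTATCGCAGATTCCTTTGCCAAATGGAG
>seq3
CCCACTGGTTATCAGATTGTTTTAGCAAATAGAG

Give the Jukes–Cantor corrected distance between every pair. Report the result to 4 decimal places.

d(seq1,seq2) = 0.2012, d(seq1,seq3) = 0.6655, d(seq2,seq3) = 0.4234

seq1–seq2: 6/34 sites differ → p ≈ 0.176471, d = −0.75 ln(1 − 0.235295) = 0.201199 ≈ 0.2012.
seq1–seq3: 15/34 sites differ → p ≈ 0.441176, d = −0.75 ln(1 − 0.588235) = 0.665477 ≈ 0.6655.
seq2–seq3: 11/34 sites differ → p ≈ 0.323529, d = −0.75 ln(1 − 0.431372) = 0.423397 ≈ 0.4234.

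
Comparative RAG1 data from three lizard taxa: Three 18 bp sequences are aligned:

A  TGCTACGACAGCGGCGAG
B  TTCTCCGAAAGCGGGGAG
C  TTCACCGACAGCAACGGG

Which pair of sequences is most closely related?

A and B

A–B: 4/18 differ, p = 0.222, d = 0.264.
A–C: 6/18 differ, p = 0.333, d = 0.441.
B–C: 6/18 differ, p = 0.333, d = 0.441.
The smallest distance is between A and B.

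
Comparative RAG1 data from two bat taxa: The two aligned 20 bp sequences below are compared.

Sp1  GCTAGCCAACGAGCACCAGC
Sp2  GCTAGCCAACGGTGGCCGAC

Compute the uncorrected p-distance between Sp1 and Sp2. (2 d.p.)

0.30

The sequences differ at 6 of 20 positions (sites 12, 13, 14, 15, 18, 19).
p = 6/20 = 0.30.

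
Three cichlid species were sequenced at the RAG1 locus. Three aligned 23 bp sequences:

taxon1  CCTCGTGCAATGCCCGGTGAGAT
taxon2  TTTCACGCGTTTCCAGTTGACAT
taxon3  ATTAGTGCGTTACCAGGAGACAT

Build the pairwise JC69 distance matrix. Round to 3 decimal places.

taxon1–taxon2: 10/23 sites differ → p ≈ 0.434783, d = −0.75 ln(1 − 0.579711) = 0.650110 ≈ 0.650.
taxon1–taxon3: 9/23 sites differ → p ≈ 0.391304, d = −0.75 ln(1 − 0.521739) = 0.553199 ≈ 0.553.
taxon2–taxon3: 7/23 sites differ → p ≈ 0.304348, d = −0.75 ln(1 − 0.405797) = 0.390401 ≈ 0.390.

d(taxon1,taxon2) = 0.650, d(taxon1,taxon3) = 0.553, d(taxon2,taxon3) = 0.390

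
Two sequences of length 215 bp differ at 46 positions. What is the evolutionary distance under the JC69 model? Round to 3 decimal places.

0.252

p = 46/215 ≈ 0.213953.
d = −(3/4) ln(1 − 4p/3) = −0.75 ln(1 − 0.285271) = −0.75 ln(0.714729)
  = −0.75 × (-0.335852) = 0.251889 substitutions/site.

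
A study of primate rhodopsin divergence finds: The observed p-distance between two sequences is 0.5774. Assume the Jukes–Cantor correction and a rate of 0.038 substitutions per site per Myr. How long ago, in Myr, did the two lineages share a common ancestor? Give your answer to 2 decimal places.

14.50

d = −(3/4) ln(1 − 4p/3) = −0.75 ln(1 − 0.769867) = −0.75 ln(0.230133)
  = −0.75 × (-1.469098) = 1.101824 substitutions/site.
Under a molecular clock d = 2μt, so t = d/(2μ) = 1.101824 / (2 × 0.038) = 14.50 Myr.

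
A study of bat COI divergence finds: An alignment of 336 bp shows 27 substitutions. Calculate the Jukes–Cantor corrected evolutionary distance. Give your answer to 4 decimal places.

p = 27/336 ≈ 0.080357.
d = −(3/4) ln(1 − 4p/3) = −0.75 ln(1 − 0.107143) = −0.75 ln(0.892857)
  = −0.75 × (-0.113329) = 0.084997 substitutions/site.

0.0850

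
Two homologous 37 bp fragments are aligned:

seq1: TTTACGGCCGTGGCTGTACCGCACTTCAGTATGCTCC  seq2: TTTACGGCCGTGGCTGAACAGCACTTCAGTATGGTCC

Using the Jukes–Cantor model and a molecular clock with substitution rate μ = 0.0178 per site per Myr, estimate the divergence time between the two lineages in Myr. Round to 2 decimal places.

The sequences differ at 3 of 37 sites (17, 20, 34), so p = 3/37 ≈ 0.081081.
d = −(3/4) ln(1 − 4p/3) = −0.75 ln(1 − 0.108108) = −0.75 ln(0.891892)
  = −0.75 × (-0.114410) = 0.085808 substitutions/site.
Under a molecular clock d = 2μt, so t = d/(2μ) = 0.085808 / (2 × 0.0178) = 2.41 Myr.

2.41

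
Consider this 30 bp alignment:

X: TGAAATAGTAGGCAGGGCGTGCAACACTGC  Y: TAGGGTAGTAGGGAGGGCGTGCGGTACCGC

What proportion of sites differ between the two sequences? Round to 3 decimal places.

0.300

The sequences differ at 9 of 30 positions (sites 2, 3, 4, 5, 13, 23, 24, 25, 28).
p = 9/30 = 0.300.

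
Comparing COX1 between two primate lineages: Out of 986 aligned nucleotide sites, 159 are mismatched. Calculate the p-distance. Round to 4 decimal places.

p = 159/986 = 0.161257… ≈ 0.1613 (to 4 d.p.).

0.1613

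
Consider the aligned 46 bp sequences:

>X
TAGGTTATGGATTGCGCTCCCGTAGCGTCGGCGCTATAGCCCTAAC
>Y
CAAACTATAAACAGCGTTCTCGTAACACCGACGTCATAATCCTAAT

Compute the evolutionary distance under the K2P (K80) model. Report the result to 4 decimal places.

0.8268

Of 46 sites, 18 differences are transitions and 1 are transversions, so P = 18/46 ≈ 0.391304 and Q = 1/46 ≈ 0.021739.
Under the Kimura two-parameter model, d = −½ ln(1 − 2P − Q) − ¼ ln(1 − 2Q).
1 − 2P − Q = 0.195653, giving −½ ln(0.195653) = 0.815706.
1 − 2Q = 0.956522, giving −¼ ln(0.956522) = 0.011113.
d = 0.815706 + 0.011113 = 0.826819.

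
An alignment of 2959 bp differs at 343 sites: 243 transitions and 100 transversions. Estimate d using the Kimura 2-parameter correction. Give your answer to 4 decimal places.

0.1278

P = 243/2959 ≈ 0.082122 and Q = 100/2959 ≈ 0.033795.
Under the Kimura two-parameter model, d = −½ ln(1 − 2P − Q) − ¼ ln(1 − 2Q).
1 − 2P − Q = 0.801961, giving −½ ln(0.801961) = 0.110348.
1 − 2Q = 0.93241, giving −¼ ln(0.93241) = 0.017496.
d = 0.110348 + 0.017496 = 0.127844.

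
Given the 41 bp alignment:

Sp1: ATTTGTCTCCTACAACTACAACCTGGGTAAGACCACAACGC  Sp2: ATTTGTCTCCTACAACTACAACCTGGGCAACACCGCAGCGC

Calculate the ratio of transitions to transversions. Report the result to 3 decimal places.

3.000

Transitions are A↔G and C↔T; transversions are all other mismatches.
Transitions: 3. Transversions: 1.
R = 3/1 = 3.000.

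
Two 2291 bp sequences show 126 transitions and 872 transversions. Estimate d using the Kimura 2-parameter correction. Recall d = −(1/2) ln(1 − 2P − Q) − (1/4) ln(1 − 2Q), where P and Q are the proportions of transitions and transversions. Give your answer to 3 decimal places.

0.695

P = 126/2291 ≈ 0.054998 and Q = 872/2291 ≈ 0.38062.
Under the Kimura two-parameter model, d = −½ ln(1 − 2P − Q) − ¼ ln(1 − 2Q).
1 − 2P − Q = 0.509384, giving −½ ln(0.509384) = 0.337277.
1 − 2Q = 0.23876, giving −¼ ln(0.23876) = 0.358074.
d = 0.337277 + 0.358074 = 0.695351.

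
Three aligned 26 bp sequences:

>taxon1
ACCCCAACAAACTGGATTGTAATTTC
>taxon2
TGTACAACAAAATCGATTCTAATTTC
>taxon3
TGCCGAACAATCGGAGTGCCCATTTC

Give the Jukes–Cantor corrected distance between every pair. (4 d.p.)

taxon1–taxon2: 7/26 sites differ → p ≈ 0.269231, d = −0.75 ln(1 − 0.358975) = 0.333515 ≈ 0.3335.
taxon1–taxon3: 11/26 sites differ → p ≈ 0.423077, d = −0.75 ln(1 − 0.564103) = 0.622762 ≈ 0.6228.
taxon2–taxon3: 12/26 sites differ → p ≈ 0.461538, d = −0.75 ln(1 − 0.615384) = 0.716632 ≈ 0.7166.

d(taxon1,taxon2) = 0.3335, d(taxon1,taxon3) = 0.6228, d(taxon2,taxon3) = 0.7166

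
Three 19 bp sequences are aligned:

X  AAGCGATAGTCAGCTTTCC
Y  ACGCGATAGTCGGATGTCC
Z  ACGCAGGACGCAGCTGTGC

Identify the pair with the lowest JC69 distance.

X and Y

X–Y: 4/19 differ, p = 0.211, d = 0.247.
X–Z: 8/19 differ, p = 0.421, d = 0.618.
Y–Z: 8/19 differ, p = 0.421, d = 0.618.
The smallest distance is between X and Y.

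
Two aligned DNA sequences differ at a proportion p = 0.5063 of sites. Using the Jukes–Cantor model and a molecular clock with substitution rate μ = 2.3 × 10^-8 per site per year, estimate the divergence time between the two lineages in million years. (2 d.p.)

18.33

d = −(3/4) ln(1 − 4p/3) = −0.75 ln(1 − 0.675067) = −0.75 ln(0.324933)
  = −0.75 × (-1.124136) = 0.843102 substitutions/site.
Under a molecular clock d = 2μt, so t = d/(2μ) = 0.843102 / (2 × 2.3 × 10^-8) = 18.33 million years.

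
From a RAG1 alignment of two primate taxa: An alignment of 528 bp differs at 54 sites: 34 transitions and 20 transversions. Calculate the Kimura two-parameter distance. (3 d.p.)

P = 34/528 ≈ 0.064394 and Q = 20/528 ≈ 0.037879.
Under the Kimura two-parameter model, d = −½ ln(1 − 2P − Q) − ¼ ln(1 − 2Q).
1 − 2P − Q = 0.833333, giving −½ ln(0.833333) = 0.091161.
1 − 2Q = 0.924242, giving −¼ ln(0.924242) = 0.019695.
d = 0.091161 + 0.019695 = 0.110856.

0.111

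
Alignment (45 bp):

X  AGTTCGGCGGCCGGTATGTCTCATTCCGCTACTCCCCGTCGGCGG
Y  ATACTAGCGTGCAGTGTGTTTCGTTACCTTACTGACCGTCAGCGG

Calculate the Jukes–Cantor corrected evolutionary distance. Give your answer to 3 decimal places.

The sequences differ at 17 of 45 sites, so p = 17/45 ≈ 0.377778.
d = −(3/4) ln(1 − 4p/3) = −0.75 ln(1 − 0.503704) = −0.75 ln(0.496296)
  = −0.75 × (-0.700583) = 0.525437 substitutions/site.

0.525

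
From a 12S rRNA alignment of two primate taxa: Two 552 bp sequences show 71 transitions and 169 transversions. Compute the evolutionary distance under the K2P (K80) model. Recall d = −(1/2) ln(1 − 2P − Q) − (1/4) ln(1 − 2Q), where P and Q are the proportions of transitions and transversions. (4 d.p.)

P = 71/552 ≈ 0.128623 and Q = 169/552 ≈ 0.306159.
Under the Kimura two-parameter model, d = −½ ln(1 − 2P − Q) − ¼ ln(1 − 2Q).
1 − 2P − Q = 0.436595, giving −½ ln(0.436595) = 0.414375.
1 − 2Q = 0.387682, giving −¼ ln(0.387682) = 0.236892.
d = 0.414375 + 0.236892 = 0.651267.

0.6513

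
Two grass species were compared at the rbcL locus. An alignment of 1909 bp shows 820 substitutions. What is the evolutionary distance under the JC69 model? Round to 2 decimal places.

0.64

p = 820/1909 ≈ 0.429544.
d = −(3/4) ln(1 − 4p/3) = −0.75 ln(1 − 0.572725) = −0.75 ln(0.427275)
  = −0.75 × (-0.850327) = 0.637745 substitutions/site.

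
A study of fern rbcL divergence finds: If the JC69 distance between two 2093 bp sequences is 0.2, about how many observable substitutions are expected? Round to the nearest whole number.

Invert JC69: p = (3/4)(1 − e^(−4d/3)) = 0.75 × (1 − e^(-0.266667)) = 0.75 × (1 − 0.765928) = 0.175554.
Expected differing sites = pL ≈ 0.175554 × 2093 = 367.434522 ≈ 367.

367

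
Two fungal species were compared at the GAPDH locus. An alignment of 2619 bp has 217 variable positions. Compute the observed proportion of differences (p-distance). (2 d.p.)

p = 217/2619 = 0.082856… ≈ 0.08 (to 2 d.p.).

0.08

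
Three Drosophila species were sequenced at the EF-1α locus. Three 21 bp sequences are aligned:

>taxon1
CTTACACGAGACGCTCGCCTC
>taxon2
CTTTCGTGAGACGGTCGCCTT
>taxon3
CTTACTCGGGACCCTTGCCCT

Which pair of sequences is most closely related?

taxon1 and taxon2

taxon1–taxon2: 5/21 differ, p = 0.238, d = 0.286.
taxon1–taxon3: 6/21 differ, p = 0.286, d = 0.360.
taxon2–taxon3: 8/21 differ, p = 0.381, d = 0.532.
The smallest distance is between taxon1 and taxon2.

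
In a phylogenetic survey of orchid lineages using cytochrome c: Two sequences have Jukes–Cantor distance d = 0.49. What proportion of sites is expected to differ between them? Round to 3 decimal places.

p = (3/4)(1 − e^(−4d/3)) = 0.75 × (1 − e^(-0.653333)) = 0.75 × (1 − 0.520309) = 0.359768.

0.360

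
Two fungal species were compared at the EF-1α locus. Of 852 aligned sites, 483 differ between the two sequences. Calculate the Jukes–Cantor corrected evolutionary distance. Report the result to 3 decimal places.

1.058

p = 483/852 ≈ 0.566901.
d = −(3/4) ln(1 − 4p/3) = −0.75 ln(1 − 0.755868) = −0.75 ln(0.244132)
  = −0.75 × (-1.410046) = 1.057535 substitutions/site.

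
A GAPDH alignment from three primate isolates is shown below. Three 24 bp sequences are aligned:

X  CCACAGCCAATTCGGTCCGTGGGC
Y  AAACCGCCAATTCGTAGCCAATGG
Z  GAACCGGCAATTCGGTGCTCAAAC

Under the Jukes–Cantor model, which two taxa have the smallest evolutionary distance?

X–Y: 11/24 differ, p = 0.458, d = 0.708.
X–Z: 10/24 differ, p = 0.417, d = 0.608.
Y–Z: 9/24 differ, p = 0.375, d = 0.520.
The smallest distance is between Y and Z.

Y and Z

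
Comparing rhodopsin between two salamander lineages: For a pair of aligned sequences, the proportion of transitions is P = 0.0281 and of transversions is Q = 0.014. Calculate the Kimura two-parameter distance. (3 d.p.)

Under the Kimura two-parameter model, d = −½ ln(1 − 2P − Q) − ¼ ln(1 − 2Q).
1 − 2P − Q = 0.9298, giving −½ ln(0.9298) = 0.036393.
1 − 2Q = 0.972, giving −¼ ln(0.972) = 0.007100.
d = 0.036393 + 0.007100 = 0.043493.

0.043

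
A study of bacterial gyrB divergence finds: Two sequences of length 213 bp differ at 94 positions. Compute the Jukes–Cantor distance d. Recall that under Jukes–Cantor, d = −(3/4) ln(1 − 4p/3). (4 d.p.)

0.6658

p = 94/213 ≈ 0.441315.
d = −(3/4) ln(1 − 4p/3) = −0.75 ln(1 − 0.58842) = −0.75 ln(0.41158)
  = −0.75 × (-0.887752) = 0.665814 substitutions/site.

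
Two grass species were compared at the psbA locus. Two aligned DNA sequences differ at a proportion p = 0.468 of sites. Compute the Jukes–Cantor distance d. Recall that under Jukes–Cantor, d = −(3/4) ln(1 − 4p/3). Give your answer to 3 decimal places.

0.734

d = −(3/4) ln(1 − 4p/3) = −0.75 ln(1 − 0.624) = −0.75 ln(0.376)
  = −0.75 × (-0.978166) = 0.733625 substitutions/site.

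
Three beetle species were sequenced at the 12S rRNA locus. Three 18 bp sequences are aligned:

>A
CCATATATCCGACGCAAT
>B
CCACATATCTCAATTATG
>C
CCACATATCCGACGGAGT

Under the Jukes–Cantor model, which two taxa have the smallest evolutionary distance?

A–B: 8/18 differ, p = 0.444, d = 0.673.
A–C: 3/18 differ, p = 0.167, d = 0.188.
B–C: 7/18 differ, p = 0.389, d = 0.548.
The smallest distance is between A and C.

A and C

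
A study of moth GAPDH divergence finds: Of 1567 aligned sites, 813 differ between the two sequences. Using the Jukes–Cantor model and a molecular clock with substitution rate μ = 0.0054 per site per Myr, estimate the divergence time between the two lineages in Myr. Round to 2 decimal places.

p = 813/1567 ≈ 0.518826.
d = −(3/4) ln(1 − 4p/3) = −0.75 ln(1 − 0.691768) = −0.75 ln(0.308232)
  = −0.75 × (-1.176903) = 0.882677 substitutions/site.
Under a molecular clock d = 2μt, so t = d/(2μ) = 0.882677 / (2 × 0.0054) = 81.73 Myr.

81.73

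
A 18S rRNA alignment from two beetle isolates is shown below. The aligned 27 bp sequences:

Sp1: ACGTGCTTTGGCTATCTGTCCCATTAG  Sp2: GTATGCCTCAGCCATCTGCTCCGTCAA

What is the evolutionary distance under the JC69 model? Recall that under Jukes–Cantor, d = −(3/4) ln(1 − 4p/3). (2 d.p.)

0.67

The sequences differ at 12 of 27 sites, so p = 12/27 ≈ 0.444444.
d = −(3/4) ln(1 − 4p/3) = −0.75 ln(1 − 0.592592) = −0.75 ln(0.407408)
  = −0.75 × (-0.897940) = 0.673455 substitutions/site.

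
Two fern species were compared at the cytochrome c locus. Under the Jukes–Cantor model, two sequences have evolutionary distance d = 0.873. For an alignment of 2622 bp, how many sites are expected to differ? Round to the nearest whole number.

Invert JC69: p = (3/4)(1 − e^(−4d/3)) = 0.75 × (1 − e^(-1.164)) = 0.75 × (1 − 0.312235) = 0.515824.
Expected differing sites = pL ≈ 0.515824 × 2622 = 1352.490528 ≈ 1352.

1352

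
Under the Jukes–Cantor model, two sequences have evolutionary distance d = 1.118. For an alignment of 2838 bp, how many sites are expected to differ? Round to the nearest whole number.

Invert JC69: p = (3/4)(1 − e^(−4d/3)) = 0.75 × (1 − e^(-1.490667)) = 0.75 × (1 − 0.225222) = 0.581084.
Expected differing sites = pL ≈ 0.581084 × 2838 = 1649.116392 ≈ 1649.

1649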